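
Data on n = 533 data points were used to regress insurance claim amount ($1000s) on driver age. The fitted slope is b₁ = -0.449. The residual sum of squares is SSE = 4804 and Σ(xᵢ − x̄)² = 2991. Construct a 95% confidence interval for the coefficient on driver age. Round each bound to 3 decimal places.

MSE = SSE/(n − 2) = 4804/531 = 9.04708.
SE(b₁) = √(MSE/Sₓₓ) = √(9.04708/2991) = 0.0549979.
df = n − 2 = 531.
t* = t_{0.025, 531} = 1.964442.
Margin = t* × SE = 1.964442 × 0.0549979 = 0.10804.
CI: -0.449 ± 0.10804 → (-0.557, -0.341).
With 95% confidence, each one-unit increase in driver age is associated with a change of between -0.557 and -0.341 $1000s in insurance claim amount.

(-0.557, -0.341)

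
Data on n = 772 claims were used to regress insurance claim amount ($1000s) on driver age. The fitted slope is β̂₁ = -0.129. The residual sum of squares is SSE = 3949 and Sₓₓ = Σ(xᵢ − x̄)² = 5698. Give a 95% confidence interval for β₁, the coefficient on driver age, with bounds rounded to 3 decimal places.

(-0.188, -0.070)

MSE = SSE/(n − 2) = 3949/770 = 5.12857.
SE(β̂₁) = √(MSE/Sₓₓ) = √(5.12857/5698) = 0.0300011.
df = n − 2 = 770.
t* = t_{0.025, 770} = 1.96305.
Margin = t* × SE = 1.96305 × 0.0300011 = 0.05889.
CI: -0.129 ± 0.05889 → (-0.188, -0.070).
With 95% confidence, each one-unit increase in driver age is associated with a change of between -0.188 and -0.070 $1000s in insurance claim amount.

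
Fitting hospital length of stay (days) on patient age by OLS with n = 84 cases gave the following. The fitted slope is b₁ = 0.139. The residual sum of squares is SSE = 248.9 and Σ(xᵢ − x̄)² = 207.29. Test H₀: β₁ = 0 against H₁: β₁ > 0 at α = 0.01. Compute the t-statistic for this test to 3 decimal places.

t = 1.149

MSE = SSE/(n − 2) = 248.9/82 = 3.03537.
SE(b₁) = √(MSE/Sₓₓ) = √(3.03537/207.29) = 0.121009.
t = 0.139 / 0.121009 = 1.149.
df = n − 2 = 82.
One-sided p ≈ 0.1270, which is ≥ 0.01, so fail to reject H₀.
The data do not give significant evidence that the true slope on patient age is positive.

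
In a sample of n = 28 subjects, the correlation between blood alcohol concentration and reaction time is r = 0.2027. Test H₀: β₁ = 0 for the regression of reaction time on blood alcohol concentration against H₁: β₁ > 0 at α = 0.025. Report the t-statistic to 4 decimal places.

t = 1.0555

t = r·√(n − 2)/√(1 − r²) = 0.2027·√26/√0.958913 = 1.0555.
df = n − 2 = 26.
One-sided p ≈ 0.1505, which is ≥ 0.025, so fail to reject H₀.
The data do not give significant evidence of a linear association between blood alcohol concentration and reaction time.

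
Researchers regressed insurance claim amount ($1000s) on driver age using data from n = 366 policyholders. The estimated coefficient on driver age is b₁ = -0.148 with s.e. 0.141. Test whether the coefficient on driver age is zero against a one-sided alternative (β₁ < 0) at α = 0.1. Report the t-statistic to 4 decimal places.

H₀: β₁ = 0 vs H₁: β₁ < 0.
t = (b₁ − β₁⁰)/SE = -0.148 / 0.141 = -1.0496.
df = n − 2 = 366 − 2 = 364.
One-sided p ≈ 0.1473, which is ≥ 0.1, so fail to reject H₀.
The data do not give significant evidence that the true slope on driver age is negative.

t = -1.0496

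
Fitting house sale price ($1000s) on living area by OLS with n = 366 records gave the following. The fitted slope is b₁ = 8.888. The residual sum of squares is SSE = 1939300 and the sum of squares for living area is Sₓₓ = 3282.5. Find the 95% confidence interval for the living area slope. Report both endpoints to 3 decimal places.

MSE = SSE/(n − 2) = 1939300/364 = 5327.75.
SE(b₁) = √(MSE/Sₓₓ) = √(5327.75/3282.5) = 1.274.
df = n − 2 = 364.
t* = t_{0.025, 364} = 1.966503.
Margin = t* × SE = 1.966503 × 1.274 = 2.50532.
CI: 8.888 ± 2.50532 → (6.383, 11.393).
With 95% confidence, each one-unit increase in living area is associated with a change of between 6.383 and 11.393 $1000s in house sale price.

(6.383, 11.393)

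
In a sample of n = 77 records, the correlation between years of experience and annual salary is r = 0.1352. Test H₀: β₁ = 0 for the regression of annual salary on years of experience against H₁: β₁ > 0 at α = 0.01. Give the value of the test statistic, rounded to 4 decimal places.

t = 1.1817

t = r·√(n − 2)/√(1 − r²) = 0.1352·√75/√0.981721 = 1.1817.
df = n − 2 = 75.
One-sided p ≈ 0.1205, which is ≥ 0.01, so fail to reject H₀.
The data do not give significant evidence of a linear association between years of experience and annual salary.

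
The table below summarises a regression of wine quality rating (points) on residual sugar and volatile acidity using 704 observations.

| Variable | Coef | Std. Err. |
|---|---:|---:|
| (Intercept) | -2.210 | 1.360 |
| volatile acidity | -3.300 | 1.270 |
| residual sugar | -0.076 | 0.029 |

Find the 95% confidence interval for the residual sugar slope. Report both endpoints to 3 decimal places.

Read off: b = -0.076, SE = 0.029 for residual sugar.
df = n − k − 1 = 704 − 2 − 1 = 701.
t* = t_{0.025, 701} = 1.963354.
Margin = t* × SE = 1.963354 × 0.029 = 0.05694.
CI: -0.076 ± 0.05694 → (-0.133, -0.019).

(-0.133, -0.019)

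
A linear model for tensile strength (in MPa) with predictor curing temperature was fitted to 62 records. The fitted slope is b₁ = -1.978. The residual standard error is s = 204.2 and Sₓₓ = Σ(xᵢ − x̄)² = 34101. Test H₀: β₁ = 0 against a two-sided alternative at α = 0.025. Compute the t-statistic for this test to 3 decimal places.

SE(b₁) = s/√Sₓₓ = 204.2/√34101 = 1.10579.
t = -1.978 / 1.10579 = -1.789.
df = n − 2 = 60.
Two-sided p ≈ 0.0787, which is ≥ 0.025, so fail to reject H₀.
The data do not give significant evidence of an association between curing temperature and tensile strength.

t = -1.789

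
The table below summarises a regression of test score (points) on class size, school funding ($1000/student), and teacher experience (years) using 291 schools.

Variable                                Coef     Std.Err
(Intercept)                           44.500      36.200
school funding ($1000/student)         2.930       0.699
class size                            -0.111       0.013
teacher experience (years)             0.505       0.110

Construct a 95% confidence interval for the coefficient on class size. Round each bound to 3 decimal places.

Read off: b = -0.111, SE = 0.013 for class size.
df = n − k − 1 = 291 − 3 − 1 = 287.
t* = t_{0.025, 287} = 1.968264.
Margin = t* × SE = 1.968264 × 0.013 = 0.02559.
CI: -0.111 ± 0.02559 → (-0.137, -0.085).

(-0.137, -0.085)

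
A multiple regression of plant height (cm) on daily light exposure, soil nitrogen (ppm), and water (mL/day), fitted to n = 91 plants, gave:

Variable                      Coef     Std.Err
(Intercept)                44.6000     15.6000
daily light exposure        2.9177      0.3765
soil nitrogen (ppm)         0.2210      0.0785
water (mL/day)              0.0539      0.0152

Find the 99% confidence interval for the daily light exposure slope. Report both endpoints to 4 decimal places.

(1.9262, 3.9092)

Read off: b = 2.9177, SE = 0.3765 for daily light exposure.
df = n − k − 1 = 91 − 3 − 1 = 87.
t* = t_{0.005, 87} = 2.633527.
Margin = t* × SE = 2.633527 × 0.3765 = 0.991523.
CI: 2.9177 ± 0.991523 → (1.9262, 3.9092).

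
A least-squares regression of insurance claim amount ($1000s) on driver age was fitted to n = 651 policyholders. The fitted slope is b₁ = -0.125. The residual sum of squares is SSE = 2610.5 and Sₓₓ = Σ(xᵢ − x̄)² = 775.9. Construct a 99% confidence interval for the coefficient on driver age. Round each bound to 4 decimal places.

(-0.3110, 0.0610)

MSE = SSE/(n − 2) = 2610.5/649 = 4.02234.
SE(b₁) = √(MSE/Sₓₓ) = √(4.02234/775.9) = 0.0720007.
df = n − 2 = 649.
t* = t_{0.005, 649} = 2.583426.
Margin = t* × SE = 2.583426 × 0.0720007 = 0.186008.
CI: -0.125 ± 0.186008 → (-0.3110, 0.0610).
With 99% confidence, each one-unit increase in driver age is associated with a change of between -0.3110 and 0.0610 $1000s in insurance claim amount.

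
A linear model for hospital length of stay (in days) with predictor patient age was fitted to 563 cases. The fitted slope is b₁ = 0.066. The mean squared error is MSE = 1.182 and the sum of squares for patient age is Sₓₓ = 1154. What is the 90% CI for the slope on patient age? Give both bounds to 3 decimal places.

SE(b₁) = √(MSE/Sₓₓ) = √(1.182/1154) = 0.0320041.
df = n − 2 = 561.
t* = t_{0.05, 561} = 1.647574.
Margin = t* × SE = 1.647574 × 0.0320041 = 0.05273.
CI: 0.066 ± 0.05273 → (0.013, 0.119).
With 90% confidence, each one-unit increase in patient age is associated with a change of between 0.013 and 0.119 days in hospital length of stay.

(0.013, 0.119)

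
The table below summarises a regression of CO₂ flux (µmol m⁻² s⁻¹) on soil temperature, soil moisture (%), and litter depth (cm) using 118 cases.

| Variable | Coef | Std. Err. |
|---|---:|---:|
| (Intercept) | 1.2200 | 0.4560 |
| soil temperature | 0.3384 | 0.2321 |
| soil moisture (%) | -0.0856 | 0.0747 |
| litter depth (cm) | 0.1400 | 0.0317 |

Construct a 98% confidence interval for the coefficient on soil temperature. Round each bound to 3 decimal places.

(-0.209, 0.886)

Read off: b = 0.3384, SE = 0.2321 for soil temperature.
df = n − k − 1 = 118 − 3 − 1 = 114.
t* = t_{0.01, 114} = 2.359504.
Margin = t* × SE = 2.359504 × 0.2321 = 0.54764.
CI: 0.3384 ± 0.54764 → (-0.209, 0.886).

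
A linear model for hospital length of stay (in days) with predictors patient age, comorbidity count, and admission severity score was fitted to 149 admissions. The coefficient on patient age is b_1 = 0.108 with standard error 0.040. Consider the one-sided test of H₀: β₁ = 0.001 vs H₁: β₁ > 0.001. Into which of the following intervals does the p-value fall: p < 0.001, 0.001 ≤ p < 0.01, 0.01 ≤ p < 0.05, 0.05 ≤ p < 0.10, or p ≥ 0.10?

t = (0.108 − 0.001) / 0.040 = 2.675.
df = n − k − 1 = 149 − 3 − 1 = 145.
One-sided p = P(T_{145} > t) ≈ 0.0042.
So 0.001 ≤ p < 0.01.

0.001 ≤ p < 0.01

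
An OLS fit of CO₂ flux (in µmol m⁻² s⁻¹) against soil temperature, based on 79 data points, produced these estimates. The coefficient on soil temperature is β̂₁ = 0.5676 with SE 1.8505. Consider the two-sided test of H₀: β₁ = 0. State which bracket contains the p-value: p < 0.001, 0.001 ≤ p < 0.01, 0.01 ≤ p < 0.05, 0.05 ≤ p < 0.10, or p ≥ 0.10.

p ≥ 0.10

t = 0.5676 / 1.8505 = 0.307.
df = n − 2 = 79 − 2 = 77.
Two-sided p = 2·P(T_{77} > |t|) ≈ 0.7599.
So p ≥ 0.10.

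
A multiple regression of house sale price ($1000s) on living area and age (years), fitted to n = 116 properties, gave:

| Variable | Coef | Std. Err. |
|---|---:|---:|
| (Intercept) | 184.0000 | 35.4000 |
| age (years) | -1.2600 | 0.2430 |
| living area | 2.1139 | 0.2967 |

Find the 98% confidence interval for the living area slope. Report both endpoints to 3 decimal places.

Read off: b = 2.1139, SE = 0.2967 for living area.
df = n − k − 1 = 116 − 2 − 1 = 113.
t* = t_{0.01, 113} = 2.359801.
Margin = t* × SE = 2.359801 × 0.2967 = 0.70015.
CI: 2.1139 ± 0.70015 → (1.414, 2.814).

(1.414, 2.814)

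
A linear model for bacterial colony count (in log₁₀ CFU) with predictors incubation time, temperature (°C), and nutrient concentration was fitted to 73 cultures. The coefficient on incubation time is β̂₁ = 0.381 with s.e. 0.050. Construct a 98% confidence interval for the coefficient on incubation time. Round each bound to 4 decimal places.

df = n − k − 1 = 73 − 3 − 1 = 69.
t* = t_{0.01, 69} = 2.381615.
Margin = t* × SE = 2.381615 × 0.050 = 0.119081.
CI: 0.381 ± 0.119081 → (0.2619, 0.5001).
With 98% confidence, each one-unit increase in incubation time is associated with a change of between 0.2619 and 0.5001 log₁₀ CFU in bacterial colony count, holding the other predictors fixed.

(0.2619, 0.5001)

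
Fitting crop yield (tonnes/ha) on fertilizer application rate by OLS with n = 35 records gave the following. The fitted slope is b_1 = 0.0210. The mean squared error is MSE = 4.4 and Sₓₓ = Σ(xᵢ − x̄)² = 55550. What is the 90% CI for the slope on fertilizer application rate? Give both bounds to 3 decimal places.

SE(b_1) = √(MSE/Sₓₓ) = √(4.4/55550) = 0.00889988.
df = n − 2 = 33.
t* = t_{0.05, 33} = 1.69236.
Margin = t* × SE = 1.69236 × 0.00889988 = 0.01506.
CI: 0.0210 ± 0.01506 → (0.006, 0.036).
With 90% confidence, each one-unit increase in fertilizer application rate is associated with a change of between 0.006 and 0.036 tonnes/ha in crop yield.

(0.006, 0.036)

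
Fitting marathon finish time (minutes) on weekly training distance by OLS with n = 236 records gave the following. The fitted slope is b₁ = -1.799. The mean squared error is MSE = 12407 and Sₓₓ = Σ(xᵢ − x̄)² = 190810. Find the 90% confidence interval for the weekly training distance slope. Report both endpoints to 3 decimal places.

SE(b₁) = √(MSE/Sₓₓ) = √(12407/190810) = 0.254996.
df = n − 2 = 234.
t* = t_{0.05, 234} = 1.651391.
Margin = t* × SE = 1.651391 × 0.254996 = 0.42110.
CI: -1.799 ± 0.42110 → (-2.220, -1.378).
With 90% confidence, each one-unit increase in weekly training distance is associated with a change of between -2.220 and -1.378 minutes in marathon finish time.

(-2.220, -1.378)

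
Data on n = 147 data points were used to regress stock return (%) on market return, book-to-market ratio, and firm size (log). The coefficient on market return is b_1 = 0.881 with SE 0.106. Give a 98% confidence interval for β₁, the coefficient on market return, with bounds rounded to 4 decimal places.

(0.6316, 1.1304)

df = n − k − 1 = 147 − 3 − 1 = 143.
t* = t_{0.01, 143} = 2.352707.
Margin = t* × SE = 2.352707 × 0.106 = 0.249387.
CI: 0.881 ± 0.249387 → (0.6316, 1.1304).
With 98% confidence, each one-unit increase in market return is associated with a change of between 0.6316 and 1.1304 % in stock return, holding the other predictors fixed.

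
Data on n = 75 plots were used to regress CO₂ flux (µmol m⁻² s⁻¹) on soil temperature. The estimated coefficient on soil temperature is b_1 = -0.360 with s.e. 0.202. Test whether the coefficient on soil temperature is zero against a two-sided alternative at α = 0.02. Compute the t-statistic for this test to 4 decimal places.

t = -1.7822

H₀: β₁ = 0 vs H₁: β₁ ≠ 0.
t = (b_1 − β₁⁰)/SE = -0.360 / 0.202 = -1.7822.
df = n − 2 = 75 − 2 = 73.
Two-sided p ≈ 0.0789, which is ≥ 0.02, so fail to reject H₀.
The data do not give significant evidence of an association between soil temperature and CO₂ flux.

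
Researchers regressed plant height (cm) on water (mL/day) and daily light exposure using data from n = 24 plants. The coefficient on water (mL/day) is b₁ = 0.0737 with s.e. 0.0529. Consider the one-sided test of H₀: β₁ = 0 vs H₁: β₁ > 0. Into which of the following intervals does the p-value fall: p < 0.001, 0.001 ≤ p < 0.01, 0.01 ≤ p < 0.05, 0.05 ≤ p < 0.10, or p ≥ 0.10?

0.05 ≤ p < 0.10

t = 0.0737 / 0.0529 = 1.393.
df = n − k − 1 = 24 − 2 − 1 = 21.
One-sided p = P(T_{21} > t) ≈ 0.0891.
So 0.05 ≤ p < 0.10.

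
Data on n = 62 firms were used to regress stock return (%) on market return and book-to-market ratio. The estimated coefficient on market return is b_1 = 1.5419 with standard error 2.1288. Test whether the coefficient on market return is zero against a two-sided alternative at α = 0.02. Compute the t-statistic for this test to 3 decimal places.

t = 0.724

H₀: β₁ = 0 vs H₁: β₁ ≠ 0.
t = (b_1 − β₁⁰)/SE = 1.5419 / 2.1288 = 0.724.
df = n − k − 1 = 62 − 2 − 1 = 59.
Two-sided p ≈ 0.4717, which is ≥ 0.02, so fail to reject H₀.
The data do not give significant evidence of an association between market return and stock return, after adjusting for the other predictors.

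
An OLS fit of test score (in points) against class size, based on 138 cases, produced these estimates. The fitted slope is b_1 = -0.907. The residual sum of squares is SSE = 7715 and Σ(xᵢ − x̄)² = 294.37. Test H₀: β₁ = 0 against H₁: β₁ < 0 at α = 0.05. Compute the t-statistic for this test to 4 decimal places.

MSE = SSE/(n − 2) = 7715/136 = 56.7279.
SE(b_1) = √(MSE/Sₓₓ) = √(56.7279/294.37) = 0.438987.
t = -0.907 / 0.438987 = -2.0661.
df = n − 2 = 136.
One-sided p ≈ 0.0204, which is < 0.05, so reject H₀.
There is evidence that the true slope on class size is negative.

t = -2.0661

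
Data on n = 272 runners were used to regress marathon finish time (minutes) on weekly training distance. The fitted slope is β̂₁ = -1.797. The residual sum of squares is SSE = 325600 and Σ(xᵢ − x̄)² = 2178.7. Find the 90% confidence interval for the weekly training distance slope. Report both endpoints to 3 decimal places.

(-3.025, -0.569)

MSE = SSE/(n − 2) = 325600/270 = 1205.93.
SE(β̂₁) = √(MSE/Sₓₓ) = √(1205.93/2178.7) = 0.743981.
df = n − 2 = 270.
t* = t_{0.05, 270} = 1.650517.
Margin = t* × SE = 1.650517 × 0.743981 = 1.22795.
CI: -1.797 ± 1.22795 → (-3.025, -0.569).
With 90% confidence, each one-unit increase in weekly training distance is associated with a change of between -3.025 and -0.569 minutes in marathon finish time.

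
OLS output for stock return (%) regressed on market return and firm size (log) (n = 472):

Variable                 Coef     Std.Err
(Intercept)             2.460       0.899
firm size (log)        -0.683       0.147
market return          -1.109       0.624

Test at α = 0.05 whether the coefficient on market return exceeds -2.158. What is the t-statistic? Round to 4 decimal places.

t = 1.6811

Read off: b = -1.109, SE = 0.624 for market return.
H₀: β₁ = -2.158 vs H₁: β₁ > -2.158.
t = (-1.109 − (-2.158)) / 0.624 = 1.6811.
df = n − k − 1 = 472 − 2 − 1 = 469.
One-sided p ≈ 0.0467, which is < 0.05, so reject H₀.
There is evidence that the true slope on market return exceeds -2.158 % per unit, holding the other predictors fixed.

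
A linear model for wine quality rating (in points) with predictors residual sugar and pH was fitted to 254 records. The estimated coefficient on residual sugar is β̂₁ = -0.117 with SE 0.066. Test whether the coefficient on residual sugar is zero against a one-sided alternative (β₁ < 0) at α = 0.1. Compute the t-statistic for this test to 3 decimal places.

H₀: β₁ = 0 vs H₁: β₁ < 0.
t = (β̂₁ − β₁⁰)/SE = -0.117 / 0.066 = -1.773.
df = n − k − 1 = 254 − 2 − 1 = 251.
One-sided p ≈ 0.0387, which is < 0.1, so reject H₀.
There is evidence that the true slope on residual sugar is negative, holding the other predictors fixed.

t = -1.773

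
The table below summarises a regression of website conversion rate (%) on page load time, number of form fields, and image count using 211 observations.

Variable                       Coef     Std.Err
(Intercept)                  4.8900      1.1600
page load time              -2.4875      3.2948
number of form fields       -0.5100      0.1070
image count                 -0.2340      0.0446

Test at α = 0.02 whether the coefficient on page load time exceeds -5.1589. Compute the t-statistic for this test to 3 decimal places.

Read off: b = -2.4875, SE = 3.2948 for page load time.
H₀: β₁ = -5.1589 vs H₁: β₁ > -5.1589.
t = (-2.4875 − (-5.1589)) / 3.2948 = 0.811.
df = n − k − 1 = 211 − 3 − 1 = 207.
One-sided p ≈ 0.2092, which is ≥ 0.02, so fail to reject H₀.
The data do not give significant evidence that the true slope on page load time exceeds -5.1589 % per unit, holding the other predictors fixed.

t = 0.811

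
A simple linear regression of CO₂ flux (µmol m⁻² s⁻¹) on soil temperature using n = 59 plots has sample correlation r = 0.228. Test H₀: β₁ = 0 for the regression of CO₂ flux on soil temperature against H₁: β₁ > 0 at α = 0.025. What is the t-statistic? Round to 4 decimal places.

t = 1.7679

t = r·√(n − 2)/√(1 − r²) = 0.228·√57/√0.948016 = 1.7679.
df = n − 2 = 57.
One-sided p ≈ 0.0412, which is ≥ 0.025, so fail to reject H₀.
The data do not give significant evidence of a linear association between soil temperature and CO₂ flux.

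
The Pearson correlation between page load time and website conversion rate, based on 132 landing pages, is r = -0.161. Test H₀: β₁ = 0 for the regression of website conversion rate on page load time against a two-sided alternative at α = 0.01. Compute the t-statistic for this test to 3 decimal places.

t = -1.860

t = r·√(n − 2)/√(1 − r²) = -0.161·√130/√0.974079 = -1.860.
df = n − 2 = 130.
Two-sided p ≈ 0.0652, which is ≥ 0.01, so fail to reject H₀.
The data do not give significant evidence of a linear association between page load time and website conversion rate.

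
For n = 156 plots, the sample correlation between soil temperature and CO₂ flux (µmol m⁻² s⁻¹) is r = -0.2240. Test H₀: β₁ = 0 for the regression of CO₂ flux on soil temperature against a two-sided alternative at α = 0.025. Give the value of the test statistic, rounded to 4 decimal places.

t = r·√(n − 2)/√(1 − r²) = -0.2240·√154/√0.949824 = -2.8522.
df = n − 2 = 154.
Two-sided p ≈ 0.0049, which is < 0.025, so reject H₀.
There is evidence of a linear association between soil temperature and CO₂ flux.

t = -2.8522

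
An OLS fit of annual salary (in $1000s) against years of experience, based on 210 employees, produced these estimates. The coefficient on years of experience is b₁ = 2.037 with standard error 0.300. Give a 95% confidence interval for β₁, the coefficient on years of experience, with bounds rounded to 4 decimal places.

df = n − 2 = 210 − 2 = 208.
t* = t_{0.025, 208} = 1.971435.
Margin = t* × SE = 1.971435 × 0.300 = 0.591430.
CI: 2.037 ± 0.591430 → (1.4456, 2.6284).
With 95% confidence, each one-unit increase in years of experience is associated with a change of between 1.4456 and 2.6284 $1000s in annual salary.

(1.4456, 2.6284)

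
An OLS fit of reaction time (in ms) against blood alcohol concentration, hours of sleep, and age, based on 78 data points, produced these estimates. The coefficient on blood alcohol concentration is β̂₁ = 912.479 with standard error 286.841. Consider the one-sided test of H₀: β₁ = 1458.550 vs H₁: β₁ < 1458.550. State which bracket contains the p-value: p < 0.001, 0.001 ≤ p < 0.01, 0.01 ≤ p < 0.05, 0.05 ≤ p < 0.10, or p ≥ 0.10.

0.01 ≤ p < 0.05

t = (912.479 − 1458.550) / 286.841 = -1.904.
df = n − k − 1 = 78 − 3 − 1 = 74.
One-sided p = P(T_{74} < t) ≈ 0.0304.
So 0.01 ≤ p < 0.05.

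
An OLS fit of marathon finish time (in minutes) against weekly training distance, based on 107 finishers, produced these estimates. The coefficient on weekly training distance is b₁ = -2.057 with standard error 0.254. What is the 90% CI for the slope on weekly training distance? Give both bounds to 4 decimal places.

(-2.4785, -1.6355)

df = n − 2 = 107 − 2 = 105.
t* = t_{0.05, 105} = 1.659495.
Margin = t* × SE = 1.659495 × 0.254 = 0.421512.
CI: -2.057 ± 0.421512 → (-2.4785, -1.6355).
With 90% confidence, each one-unit increase in weekly training distance is associated with a change of between -2.4785 and -1.6355 minutes in marathon finish time.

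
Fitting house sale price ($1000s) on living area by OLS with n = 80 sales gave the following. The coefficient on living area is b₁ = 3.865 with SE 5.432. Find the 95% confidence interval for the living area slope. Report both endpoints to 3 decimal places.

df = n − 2 = 80 − 2 = 78.
t* = t_{0.025, 78} = 1.990847.
Margin = t* × SE = 1.990847 × 5.432 = 10.81428.
CI: 3.865 ± 10.81428 → (-6.949, 14.679).
With 95% confidence, each one-unit increase in living area is associated with a change of between -6.949 and 14.679 $1000s in house sale price.

(-6.949, 14.679)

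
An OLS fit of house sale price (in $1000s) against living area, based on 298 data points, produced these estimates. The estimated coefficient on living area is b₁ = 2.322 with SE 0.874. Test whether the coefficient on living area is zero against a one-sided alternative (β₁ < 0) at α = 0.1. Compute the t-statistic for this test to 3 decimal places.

H₀: β₁ = 0 vs H₁: β₁ < 0.
t = (b₁ − β₁⁰)/SE = 2.322 / 0.874 = 2.657.
df = n − 2 = 298 − 2 = 296.
One-sided p ≈ 0.9958, which is ≥ 0.1, so fail to reject H₀.
The data do not give significant evidence that the true slope on living area is negative.

t = 2.657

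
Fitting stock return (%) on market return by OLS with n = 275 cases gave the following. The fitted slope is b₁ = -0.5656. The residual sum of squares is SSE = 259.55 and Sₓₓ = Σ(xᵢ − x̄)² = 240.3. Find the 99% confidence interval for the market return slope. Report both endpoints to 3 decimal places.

MSE = SSE/(n − 2) = 259.55/273 = 0.950733.
SE(b₁) = √(MSE/Sₓₓ) = √(0.950733/240.3) = 0.0629002.
df = n − 2 = 273.
t* = t_{0.005, 273} = 2.593958.
Margin = t* × SE = 2.593958 × 0.0629002 = 0.16316.
CI: -0.5656 ± 0.16316 → (-0.729, -0.402).
With 99% confidence, each one-unit increase in market return is associated with a change of between -0.729 and -0.402 % in stock return.

(-0.729, -0.402)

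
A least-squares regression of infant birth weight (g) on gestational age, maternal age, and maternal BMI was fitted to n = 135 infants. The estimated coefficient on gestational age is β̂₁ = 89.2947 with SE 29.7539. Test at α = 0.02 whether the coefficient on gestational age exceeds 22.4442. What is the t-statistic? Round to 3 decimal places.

H₀: β₁ = 22.4442 vs H₁: β₁ > 22.4442.
t = (β̂₁ − β₁⁰)/SE = (89.2947 − 22.4442) / 29.7539 = 2.247.
df = n − k − 1 = 135 − 3 − 1 = 131.
One-sided p ≈ 0.0132, which is < 0.02, so reject H₀.
There is evidence that the true slope on gestational age exceeds 22.4442 g per unit, holding the other predictors fixed.

t = 2.247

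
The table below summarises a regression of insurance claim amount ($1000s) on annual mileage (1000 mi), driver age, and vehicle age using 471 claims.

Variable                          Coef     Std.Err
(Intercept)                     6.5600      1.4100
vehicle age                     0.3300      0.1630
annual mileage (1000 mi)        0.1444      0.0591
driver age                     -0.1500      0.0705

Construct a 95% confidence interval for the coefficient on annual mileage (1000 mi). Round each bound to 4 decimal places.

Read off: b = 0.1444, SE = 0.0591 for annual mileage (1000 mi).
df = n − k − 1 = 471 − 3 − 1 = 467.
t* = t_{0.025, 467} = 1.965057.
Margin = t* × SE = 1.965057 × 0.0591 = 0.116135.
CI: 0.1444 ± 0.116135 → (0.0283, 0.2605).

(0.0283, 0.2605)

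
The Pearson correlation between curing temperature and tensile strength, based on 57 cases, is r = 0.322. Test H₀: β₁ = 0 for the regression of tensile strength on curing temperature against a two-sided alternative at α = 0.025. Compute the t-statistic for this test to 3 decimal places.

t = r·√(n − 2)/√(1 − r²) = 0.322·√55/√0.896316 = 2.522.
df = n − 2 = 55.
Two-sided p ≈ 0.0146, which is < 0.025, so reject H₀.
There is evidence of a linear association between curing temperature and tensile strength.

t = 2.522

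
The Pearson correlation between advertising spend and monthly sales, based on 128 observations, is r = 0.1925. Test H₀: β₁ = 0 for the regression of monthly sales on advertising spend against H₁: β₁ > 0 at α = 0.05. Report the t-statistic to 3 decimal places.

t = r·√(n − 2)/√(1 − r²) = 0.1925·√126/√0.962944 = 2.202.
df = n − 2 = 126.
One-sided p ≈ 0.0147, which is < 0.05, so reject H₀.
There is evidence of a linear association between advertising spend and monthly sales.

t = 2.202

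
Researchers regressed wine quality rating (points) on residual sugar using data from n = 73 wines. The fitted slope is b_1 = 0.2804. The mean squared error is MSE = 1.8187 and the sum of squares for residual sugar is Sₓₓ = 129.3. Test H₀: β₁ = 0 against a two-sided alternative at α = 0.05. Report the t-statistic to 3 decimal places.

SE(b_1) = √(MSE/Sₓₓ) = √(1.8187/129.3) = 0.118599.
t = 0.2804 / 0.118599 = 2.364.
df = n − 2 = 71.
Two-sided p ≈ 0.0208, which is < 0.05, so reject H₀.
There is evidence that residual sugar is associated with wine quality rating.

t = 2.364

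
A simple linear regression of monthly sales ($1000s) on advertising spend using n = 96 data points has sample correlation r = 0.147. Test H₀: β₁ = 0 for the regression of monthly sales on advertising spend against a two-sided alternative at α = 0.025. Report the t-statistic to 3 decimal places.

t = 1.441

t = r·√(n − 2)/√(1 − r²) = 0.147·√94/√0.978391 = 1.441.
df = n − 2 = 94.
Two-sided p ≈ 0.1529, which is ≥ 0.025, so fail to reject H₀.
The data do not give significant evidence of a linear association between advertising spend and monthly sales.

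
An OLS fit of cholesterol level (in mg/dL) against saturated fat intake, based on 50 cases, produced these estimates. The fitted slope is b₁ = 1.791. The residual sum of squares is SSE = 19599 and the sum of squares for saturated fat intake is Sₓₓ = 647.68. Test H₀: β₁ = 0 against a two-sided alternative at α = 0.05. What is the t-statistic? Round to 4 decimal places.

MSE = SSE/(n − 2) = 19599/48 = 408.312.
SE(b₁) = √(MSE/Sₓₓ) = √(408.312/647.68) = 0.793992.
t = 1.791 / 0.793992 = 2.2557.
df = n − 2 = 48.
Two-sided p ≈ 0.0287, which is < 0.05, so reject H₀.
There is evidence that saturated fat intake is associated with cholesterol level.

t = 2.2557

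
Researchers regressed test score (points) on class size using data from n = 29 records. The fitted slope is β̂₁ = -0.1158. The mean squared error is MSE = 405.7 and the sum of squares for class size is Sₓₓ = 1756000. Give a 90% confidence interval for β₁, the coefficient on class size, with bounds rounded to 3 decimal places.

(-0.142, -0.090)

SE(β̂₁) = √(MSE/Sₓₓ) = √(405.7/1756000) = 0.0151999.
df = n − 2 = 27.
t* = t_{0.05, 27} = 1.703288.
Margin = t* × SE = 1.703288 × 0.0151999 = 0.02589.
CI: -0.1158 ± 0.02589 → (-0.142, -0.090).
With 90% confidence, each one-unit increase in class size is associated with a change of between -0.142 and -0.090 points in test score.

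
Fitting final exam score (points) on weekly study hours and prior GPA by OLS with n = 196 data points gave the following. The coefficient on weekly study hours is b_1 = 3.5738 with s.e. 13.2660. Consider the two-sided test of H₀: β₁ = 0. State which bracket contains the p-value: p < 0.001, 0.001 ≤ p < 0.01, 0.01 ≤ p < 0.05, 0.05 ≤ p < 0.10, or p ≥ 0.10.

t = 3.5738 / 13.2660 = 0.269.
df = n − k − 1 = 196 − 2 − 1 = 193.
Two-sided p = 2·P(T_{193} > |t|) ≈ 0.7879.
So p ≥ 0.10.

p ≥ 0.10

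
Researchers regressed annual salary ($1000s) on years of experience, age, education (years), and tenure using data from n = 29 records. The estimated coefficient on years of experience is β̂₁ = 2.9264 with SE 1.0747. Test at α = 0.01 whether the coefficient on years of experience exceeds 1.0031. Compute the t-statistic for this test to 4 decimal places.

t = 1.7896

H₀: β₁ = 1.0031 vs H₁: β₁ > 1.0031.
t = (β̂₁ − β₁⁰)/SE = (2.9264 − 1.0031) / 1.0747 = 1.7896.
df = n − k − 1 = 29 − 4 − 1 = 24.
One-sided p ≈ 0.0431, which is ≥ 0.01, so fail to reject H₀.
The data do not give significant evidence that the true slope on years of experience exceeds 1.0031 $1000s per unit, holding the other predictors fixed.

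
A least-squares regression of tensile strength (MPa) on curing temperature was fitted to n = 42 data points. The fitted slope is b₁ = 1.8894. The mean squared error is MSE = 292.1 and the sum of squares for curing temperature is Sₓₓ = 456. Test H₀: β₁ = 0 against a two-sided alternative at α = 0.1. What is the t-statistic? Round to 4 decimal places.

t = 2.3607

SE(b₁) = √(MSE/Sₓₓ) = √(292.1/456) = 0.800356.
t = 1.8894 / 0.800356 = 2.3607.
df = n − 2 = 40.
Two-sided p ≈ 0.0232, which is < 0.1, so reject H₀.
There is evidence that curing temperature is associated with tensile strength.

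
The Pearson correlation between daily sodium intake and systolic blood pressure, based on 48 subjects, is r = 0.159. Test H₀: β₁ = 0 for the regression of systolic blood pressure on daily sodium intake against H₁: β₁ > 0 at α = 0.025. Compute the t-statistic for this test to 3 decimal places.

t = r·√(n − 2)/√(1 − r²) = 0.159·√46/√0.974719 = 1.092.
df = n − 2 = 46.
One-sided p ≈ 0.1402, which is ≥ 0.025, so fail to reject H₀.
The data do not give significant evidence of a linear association between daily sodium intake and systolic blood pressure.

t = 1.092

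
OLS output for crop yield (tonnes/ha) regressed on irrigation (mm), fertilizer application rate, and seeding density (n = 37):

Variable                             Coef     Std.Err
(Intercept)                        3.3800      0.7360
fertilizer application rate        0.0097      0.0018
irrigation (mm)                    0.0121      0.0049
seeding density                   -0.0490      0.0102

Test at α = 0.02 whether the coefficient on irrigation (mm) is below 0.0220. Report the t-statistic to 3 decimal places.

t = -2.020

Read off: b = 0.0121, SE = 0.0049 for irrigation (mm).
H₀: β₁ = 0.0220 vs H₁: β₁ < 0.0220.
t = (0.0121 − 0.0220) / 0.0049 = -2.020.
df = n − k − 1 = 37 − 3 − 1 = 33.
One-sided p ≈ 0.0258, which is ≥ 0.02, so fail to reject H₀.
The data do not give significant evidence that the true slope on irrigation (mm) is below 0.0220 tonnes/ha per unit, holding the other predictors fixed.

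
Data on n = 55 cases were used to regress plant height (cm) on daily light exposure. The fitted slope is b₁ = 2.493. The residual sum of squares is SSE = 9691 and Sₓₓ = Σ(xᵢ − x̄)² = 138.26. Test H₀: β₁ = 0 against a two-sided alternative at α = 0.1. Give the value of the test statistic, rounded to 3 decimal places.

t = 2.168

MSE = SSE/(n − 2) = 9691/53 = 182.849.
SE(b₁) = √(MSE/Sₓₓ) = √(182.849/138.26) = 1.15.
t = 2.493 / 1.15 = 2.168.
df = n − 2 = 53.
Two-sided p ≈ 0.0347, which is < 0.1, so reject H₀.
There is evidence that daily light exposure is associated with plant height.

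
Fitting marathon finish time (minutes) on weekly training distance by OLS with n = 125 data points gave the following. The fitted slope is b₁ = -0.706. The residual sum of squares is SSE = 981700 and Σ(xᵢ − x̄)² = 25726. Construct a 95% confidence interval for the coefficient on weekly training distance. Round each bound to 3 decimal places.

MSE = SSE/(n − 2) = 981700/123 = 7981.3.
SE(b₁) = √(MSE/Sₓₓ) = √(7981.3/25726) = 0.556994.
df = n − 2 = 123.
t* = t_{0.025, 123} = 1.979439.
Margin = t* × SE = 1.979439 × 0.556994 = 1.10254.
CI: -0.706 ± 1.10254 → (-1.809, 0.397).
With 95% confidence, each one-unit increase in weekly training distance is associated with a change of between -1.809 and 0.397 minutes in marathon finish time.

(-1.809, 0.397)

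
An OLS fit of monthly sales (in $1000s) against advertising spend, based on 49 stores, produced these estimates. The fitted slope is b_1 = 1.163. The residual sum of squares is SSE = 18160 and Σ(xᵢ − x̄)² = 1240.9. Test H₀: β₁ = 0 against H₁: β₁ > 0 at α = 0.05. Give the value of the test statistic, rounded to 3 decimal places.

MSE = SSE/(n − 2) = 18160/47 = 386.383.
SE(b_1) = √(MSE/Sₓₓ) = √(386.383/1240.9) = 0.558008.
t = 1.163 / 0.558008 = 2.084.
df = n − 2 = 47.
One-sided p ≈ 0.0213, which is < 0.05, so reject H₀.
There is evidence that the true slope on advertising spend is positive.

t = 2.084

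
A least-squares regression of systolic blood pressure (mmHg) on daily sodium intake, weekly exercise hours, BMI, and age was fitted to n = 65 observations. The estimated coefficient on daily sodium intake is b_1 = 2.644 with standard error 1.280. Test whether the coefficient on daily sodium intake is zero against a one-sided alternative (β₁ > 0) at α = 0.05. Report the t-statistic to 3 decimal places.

H₀: β₁ = 0 vs H₁: β₁ > 0.
t = (b_1 − β₁⁰)/SE = 2.644 / 1.280 = 2.066.
df = n − k − 1 = 65 − 4 − 1 = 60.
One-sided p ≈ 0.0216, which is < 0.05, so reject H₀.
There is evidence that the true slope on daily sodium intake is positive, holding the other predictors fixed.

t = 2.066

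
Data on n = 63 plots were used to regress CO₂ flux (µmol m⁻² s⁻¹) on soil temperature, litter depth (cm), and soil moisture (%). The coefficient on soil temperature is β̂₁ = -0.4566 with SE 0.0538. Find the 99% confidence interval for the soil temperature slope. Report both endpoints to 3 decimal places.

(-0.600, -0.313)

df = n − k − 1 = 63 − 3 − 1 = 59.
t* = t_{0.005, 59} = 2.661759.
Margin = t* × SE = 2.661759 × 0.0538 = 0.14320.
CI: -0.4566 ± 0.14320 → (-0.600, -0.313).
With 99% confidence, each one-unit increase in soil temperature is associated with a change of between -0.600 and -0.313 µmol m⁻² s⁻¹ in CO₂ flux, holding the other predictors fixed.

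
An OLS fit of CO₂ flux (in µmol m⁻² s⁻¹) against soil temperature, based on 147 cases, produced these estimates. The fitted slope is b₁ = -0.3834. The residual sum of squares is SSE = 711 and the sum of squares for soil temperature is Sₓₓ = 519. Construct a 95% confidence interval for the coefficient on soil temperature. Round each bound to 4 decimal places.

MSE = SSE/(n − 2) = 711/145 = 4.90345.
SE(b₁) = √(MSE/Sₓₓ) = √(4.90345/519) = 0.0972002.
df = n − 2 = 145.
t* = t_{0.025, 145} = 1.97646.
Margin = t* × SE = 1.97646 × 0.0972002 = 0.192112.
CI: -0.3834 ± 0.192112 → (-0.5755, -0.1913).
With 95% confidence, each one-unit increase in soil temperature is associated with a change of between -0.5755 and -0.1913 µmol m⁻² s⁻¹ in CO₂ flux.

(-0.5755, -0.1913)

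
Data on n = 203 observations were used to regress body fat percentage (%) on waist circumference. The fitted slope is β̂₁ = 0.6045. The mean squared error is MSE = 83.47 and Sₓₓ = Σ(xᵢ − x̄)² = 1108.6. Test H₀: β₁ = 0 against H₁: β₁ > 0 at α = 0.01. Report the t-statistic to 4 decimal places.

SE(β̂₁) = √(MSE/Sₓₓ) = √(83.47/1108.6) = 0.274396.
t = 0.6045 / 0.274396 = 2.2030.
df = n − 2 = 201.
One-sided p ≈ 0.0144, which is ≥ 0.01, so fail to reject H₀.
The data do not give significant evidence that the true slope on waist circumference is positive.

t = 2.2030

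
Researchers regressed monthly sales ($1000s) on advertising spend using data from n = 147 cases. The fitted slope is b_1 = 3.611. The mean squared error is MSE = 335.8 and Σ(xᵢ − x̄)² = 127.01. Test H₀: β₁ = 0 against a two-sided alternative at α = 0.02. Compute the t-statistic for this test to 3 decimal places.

t = 2.221

SE(b_1) = √(MSE/Sₓₓ) = √(335.8/127.01) = 1.626.
t = 3.611 / 1.626 = 2.221.
df = n − 2 = 145.
Two-sided p ≈ 0.0279, which is ≥ 0.02, so fail to reject H₀.
The data do not give significant evidence of an association between advertising spend and monthly sales.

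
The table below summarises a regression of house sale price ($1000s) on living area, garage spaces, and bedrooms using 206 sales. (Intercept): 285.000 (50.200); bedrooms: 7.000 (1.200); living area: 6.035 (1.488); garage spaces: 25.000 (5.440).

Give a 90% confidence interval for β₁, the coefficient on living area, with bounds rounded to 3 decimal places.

(3.576, 8.494)

Read off: b = 6.035, SE = 1.488 for living area.
df = n − k − 1 = 206 − 3 − 1 = 202.
t* = t_{0.05, 202} = 1.652432.
Margin = t* × SE = 1.652432 × 1.488 = 2.45882.
CI: 6.035 ± 2.45882 → (3.576, 8.494).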